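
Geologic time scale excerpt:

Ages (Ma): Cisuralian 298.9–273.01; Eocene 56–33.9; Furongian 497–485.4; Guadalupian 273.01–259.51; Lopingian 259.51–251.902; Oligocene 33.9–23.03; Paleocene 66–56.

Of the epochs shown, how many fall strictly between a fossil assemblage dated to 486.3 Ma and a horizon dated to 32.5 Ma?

5

The older date is 486.3 Ma and the younger is 32.5 Ma.
Epochs with start < 486.3 and end > 32.5 Ma: Cisuralian (298.9–273.01), Guadalupian (273.01–259.51), Lopingian (259.51–251.902), Paleocene (66–56), Eocene (56–33.9).
That is 5 complete epochs.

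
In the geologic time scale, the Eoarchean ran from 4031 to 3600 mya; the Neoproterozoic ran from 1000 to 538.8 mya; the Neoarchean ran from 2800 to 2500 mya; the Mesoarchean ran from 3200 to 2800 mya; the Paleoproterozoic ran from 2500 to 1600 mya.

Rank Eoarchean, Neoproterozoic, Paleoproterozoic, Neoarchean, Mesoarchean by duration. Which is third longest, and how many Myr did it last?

Durations: Eoarchean 431; Neoproterozoic 461.2; Paleoproterozoic 900; Neoarchean 300; Mesoarchean 400 Myr.
Sorted longest-first: Paleoproterozoic (900), Neoproterozoic (461.2), Eoarchean (431), Mesoarchean (400), Neoarchean (300).
The third longest is Eoarchean at 431 Myr.

Eoarchean, 431 million years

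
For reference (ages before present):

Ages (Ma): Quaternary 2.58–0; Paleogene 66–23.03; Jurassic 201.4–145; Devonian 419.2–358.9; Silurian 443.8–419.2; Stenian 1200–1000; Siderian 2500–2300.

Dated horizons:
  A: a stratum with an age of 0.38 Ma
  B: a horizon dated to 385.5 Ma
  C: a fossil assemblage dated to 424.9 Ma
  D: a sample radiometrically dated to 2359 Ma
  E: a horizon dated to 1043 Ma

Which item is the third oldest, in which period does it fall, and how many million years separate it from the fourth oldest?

C, in the Silurian; 39.4 million years to B

Sorted oldest-first by Ma: D (2359), E (1043), C (424.9), B (385.5), A (0.38).
The third oldest is C at 424.9 Ma, which lies in 443.8–419.2 Ma: the Silurian.
The fourth oldest is B at 385.5 Ma; separation = |424.9 − 385.5| = 39.4 Myr.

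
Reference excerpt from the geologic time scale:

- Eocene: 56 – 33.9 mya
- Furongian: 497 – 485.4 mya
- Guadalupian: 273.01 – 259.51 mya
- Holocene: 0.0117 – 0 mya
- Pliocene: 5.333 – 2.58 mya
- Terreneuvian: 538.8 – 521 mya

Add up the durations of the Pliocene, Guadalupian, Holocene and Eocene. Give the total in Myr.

38.3647 million years

Each duration: Pliocene = 2.753; Guadalupian = 13.5; Holocene = 0.0117; Eocene = 22.1.
Sum: 2.753 + 13.5 + 0.0117 + 22.1 = 38.3647 Myr.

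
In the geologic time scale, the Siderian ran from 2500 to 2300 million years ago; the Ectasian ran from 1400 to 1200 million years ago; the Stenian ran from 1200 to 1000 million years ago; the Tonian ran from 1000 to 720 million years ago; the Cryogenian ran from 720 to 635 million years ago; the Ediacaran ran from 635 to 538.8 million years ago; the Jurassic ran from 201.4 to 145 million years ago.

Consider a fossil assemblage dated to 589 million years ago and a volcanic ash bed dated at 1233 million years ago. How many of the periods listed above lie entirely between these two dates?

1233 Ma sits inside the Ectasian (1400–1200) and 589 Ma inside the Ediacaran (635–538.8); neither of those is wholly between the two dates.
The listed periods lying completely between them are Stenian, Tonian, Cryogenian — 3 in all.

3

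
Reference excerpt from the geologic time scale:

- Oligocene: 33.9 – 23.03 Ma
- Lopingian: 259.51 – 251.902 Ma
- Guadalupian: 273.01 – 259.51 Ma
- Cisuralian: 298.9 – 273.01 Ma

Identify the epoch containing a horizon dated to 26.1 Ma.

26.1 Ma lies between 33.9 and 23.03 Ma, so it falls in the Oligocene.

Oligocene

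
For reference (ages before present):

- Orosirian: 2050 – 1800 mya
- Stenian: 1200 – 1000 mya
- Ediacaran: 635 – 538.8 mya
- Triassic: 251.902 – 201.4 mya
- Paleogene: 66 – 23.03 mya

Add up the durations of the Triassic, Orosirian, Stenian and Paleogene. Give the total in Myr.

543.472 million years

Duration is start − end for each: (251.902 − 201.4) + (2050 − 1800) + (1200 − 1000) + (66 − 23.03).
That is 50.502 + 250 + 200 + 42.97, which totals 543.472 million years.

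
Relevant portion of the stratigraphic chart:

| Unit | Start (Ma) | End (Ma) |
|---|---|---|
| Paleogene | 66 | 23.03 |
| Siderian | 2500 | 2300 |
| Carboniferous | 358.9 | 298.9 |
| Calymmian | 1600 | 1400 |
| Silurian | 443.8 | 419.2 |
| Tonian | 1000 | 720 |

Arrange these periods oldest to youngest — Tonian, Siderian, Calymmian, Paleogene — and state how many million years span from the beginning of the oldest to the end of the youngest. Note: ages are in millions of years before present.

Start ages (Ma): Siderian 2500, Calymmian 1600, Tonian 1000, Paleogene 66.
Ordered oldest to youngest: Siderian, Calymmian, Tonian, Paleogene.
Span = 2500 − 23.03 = 2476.97 Myr.

Siderian → Calymmian → Tonian → Paleogene; total span 2476.97 Myr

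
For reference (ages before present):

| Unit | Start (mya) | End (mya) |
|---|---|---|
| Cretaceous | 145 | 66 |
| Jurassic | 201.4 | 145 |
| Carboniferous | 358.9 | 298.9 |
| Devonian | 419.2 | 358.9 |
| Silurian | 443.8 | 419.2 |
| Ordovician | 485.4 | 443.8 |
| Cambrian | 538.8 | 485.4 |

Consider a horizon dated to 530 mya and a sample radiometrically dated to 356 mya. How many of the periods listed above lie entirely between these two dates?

The older date is 530 Ma and the younger is 356 Ma.
Periods with start < 530 and end > 356 Ma: Ordovician (485.4–443.8), Silurian (443.8–419.2), Devonian (419.2–358.9).
That is 3 complete periods.

3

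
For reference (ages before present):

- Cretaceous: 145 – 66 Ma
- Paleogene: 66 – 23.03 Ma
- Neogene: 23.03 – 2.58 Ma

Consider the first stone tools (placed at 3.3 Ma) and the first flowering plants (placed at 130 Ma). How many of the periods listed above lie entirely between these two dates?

1

130 Ma sits inside the Cretaceous (145–66) and 3.3 Ma inside the Neogene (23.03–2.58); neither of those is wholly between the two dates.
The listed periods lying completely between them are Paleogene — 1 in all.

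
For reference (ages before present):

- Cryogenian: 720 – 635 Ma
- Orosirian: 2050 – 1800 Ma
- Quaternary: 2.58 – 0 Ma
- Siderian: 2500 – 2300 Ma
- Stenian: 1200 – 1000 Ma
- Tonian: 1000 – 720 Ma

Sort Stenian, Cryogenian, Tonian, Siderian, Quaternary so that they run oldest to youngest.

Read off each span (Ma): Stenian 1200–1000; Cryogenian 720–635; Tonian 1000–720; Siderian 2500–2300; Quaternary 2.58–0.
Larger Ma is older, so oldest→youngest is Siderian, Stenian, Tonian, Cryogenian, Quaternary.

Siderian → Stenian → Tonian → Cryogenian → Quaternary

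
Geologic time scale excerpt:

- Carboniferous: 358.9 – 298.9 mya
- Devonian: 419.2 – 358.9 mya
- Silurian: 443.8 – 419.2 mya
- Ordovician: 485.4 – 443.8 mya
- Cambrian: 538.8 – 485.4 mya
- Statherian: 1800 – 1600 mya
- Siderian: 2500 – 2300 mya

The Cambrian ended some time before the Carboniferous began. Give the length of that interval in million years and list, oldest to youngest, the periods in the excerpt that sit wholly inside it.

End of Cambrian = 485.4 Ma; start of Carboniferous = 358.9 Ma.
Gap = 485.4 − 358.9 = 126.5 Myr.
Periods wholly inside 485.4–358.9 Ma: Ordovician (485.4–443.8), Silurian (443.8–419.2), Devonian (419.2–358.9).

126.5 million years; Ordovician, Silurian, Devonian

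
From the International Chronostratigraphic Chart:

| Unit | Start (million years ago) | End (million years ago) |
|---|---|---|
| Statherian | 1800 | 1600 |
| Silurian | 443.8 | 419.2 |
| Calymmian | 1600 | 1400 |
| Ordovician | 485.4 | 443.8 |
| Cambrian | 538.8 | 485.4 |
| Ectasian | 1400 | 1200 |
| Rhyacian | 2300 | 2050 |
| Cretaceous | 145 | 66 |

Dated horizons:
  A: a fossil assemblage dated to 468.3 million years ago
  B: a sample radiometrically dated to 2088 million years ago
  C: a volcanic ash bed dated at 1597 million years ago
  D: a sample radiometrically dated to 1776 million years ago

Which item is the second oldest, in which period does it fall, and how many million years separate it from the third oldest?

Larger Ma means older, so oldest first: B 2088 > D 1776 > C 1597 > A 468.3.
Counting 2 along gives D (1776 Ma); the excerpt puts that inside the Statherian, 1800–1600 Ma.
Next in line is C (1597 Ma), and 1776 − 1597 = 179 Myr.

D, in the Statherian; 179 million years to C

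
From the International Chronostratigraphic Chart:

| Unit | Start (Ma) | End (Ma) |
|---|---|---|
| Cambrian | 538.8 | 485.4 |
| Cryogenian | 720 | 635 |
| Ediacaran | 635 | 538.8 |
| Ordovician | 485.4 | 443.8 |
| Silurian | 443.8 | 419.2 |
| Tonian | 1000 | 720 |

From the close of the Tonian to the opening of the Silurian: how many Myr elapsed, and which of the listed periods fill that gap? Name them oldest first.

End of Tonian = 720 Ma; start of Silurian = 443.8 Ma.
Gap = 720 − 443.8 = 276.2 Myr.
Periods wholly inside 720–443.8 Ma: Cryogenian (720–635), Ediacaran (635–538.8), Cambrian (538.8–485.4), Ordovician (485.4–443.8).

276.2 million years; Cryogenian, Ediacaran, Cambrian, Ordovician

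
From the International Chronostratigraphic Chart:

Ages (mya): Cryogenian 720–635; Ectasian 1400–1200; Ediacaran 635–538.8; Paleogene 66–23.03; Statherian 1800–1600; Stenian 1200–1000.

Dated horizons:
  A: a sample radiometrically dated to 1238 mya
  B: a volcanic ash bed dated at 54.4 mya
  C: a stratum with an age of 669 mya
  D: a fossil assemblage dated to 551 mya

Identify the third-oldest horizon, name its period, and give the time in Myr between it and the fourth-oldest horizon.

D, in the Ediacaran; 496.6 million years to B

Sorted oldest-first by Ma: A (1238), C (669), D (551), B (54.4).
The third oldest is D at 551 Ma, which lies in 635–538.8 Ma: the Ediacaran.
The fourth oldest is B at 54.4 Ma; separation = |551 − 54.4| = 496.6 Myr.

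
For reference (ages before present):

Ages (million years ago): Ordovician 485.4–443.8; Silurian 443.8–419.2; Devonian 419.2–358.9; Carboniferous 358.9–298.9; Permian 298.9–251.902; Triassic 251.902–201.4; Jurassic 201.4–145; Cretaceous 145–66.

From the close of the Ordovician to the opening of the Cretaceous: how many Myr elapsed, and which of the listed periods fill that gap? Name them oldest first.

The Ordovician closes at 443.8 Ma and the Cretaceous opens at 145 Ma, so the interval is 443.8 − 145 = 298.8 Myr.
A period fits inside if it starts at or after 443.8 Ma and ends at or before 145 Ma; oldest first that gives Silurian, Devonian, Carboniferous, Permian, Triassic, Jurassic.

298.8 million years; Silurian, Devonian, Carboniferous, Permian, Triassic, Jurassic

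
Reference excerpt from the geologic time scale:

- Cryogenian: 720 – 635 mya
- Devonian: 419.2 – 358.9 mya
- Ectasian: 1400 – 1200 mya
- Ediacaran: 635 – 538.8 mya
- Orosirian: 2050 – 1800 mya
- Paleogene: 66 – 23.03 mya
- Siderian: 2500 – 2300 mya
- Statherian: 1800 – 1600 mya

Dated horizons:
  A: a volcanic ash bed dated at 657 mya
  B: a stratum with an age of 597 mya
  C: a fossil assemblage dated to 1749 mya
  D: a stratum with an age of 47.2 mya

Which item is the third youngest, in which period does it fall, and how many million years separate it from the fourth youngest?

A, in the Cryogenian; 1092 million years to C

Smaller Ma means younger, so youngest first: D 47.2 < B 597 < A 657 < C 1749.
Counting 3 along gives A (657 Ma); the excerpt puts that inside the Cryogenian, 720–635 Ma.
Next in line is C (1749 Ma), and 1749 − 657 = 1092 Myr.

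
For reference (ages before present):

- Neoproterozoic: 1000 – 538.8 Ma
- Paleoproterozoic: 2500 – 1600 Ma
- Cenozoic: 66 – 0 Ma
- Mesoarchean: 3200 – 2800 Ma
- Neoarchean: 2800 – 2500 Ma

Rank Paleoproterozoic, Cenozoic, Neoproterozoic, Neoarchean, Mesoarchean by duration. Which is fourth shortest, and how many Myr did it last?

Neoproterozoic, 461.2 million years

Durations: Paleoproterozoic 900; Cenozoic 66; Neoproterozoic 461.2; Neoarchean 300; Mesoarchean 400 Myr.
Sorted shortest-first: Cenozoic (66), Neoarchean (300), Mesoarchean (400), Neoproterozoic (461.2), Paleoproterozoic (900).
The fourth shortest is Neoproterozoic at 461.2 Myr.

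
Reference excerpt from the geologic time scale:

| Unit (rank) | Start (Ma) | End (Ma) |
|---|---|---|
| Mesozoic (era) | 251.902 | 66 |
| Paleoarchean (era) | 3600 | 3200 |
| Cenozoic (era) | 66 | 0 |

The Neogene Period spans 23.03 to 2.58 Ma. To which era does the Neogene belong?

The Neogene (23.03–2.58 Ma) lies entirely within 66–0 Ma, the Cenozoic Era.

Cenozoic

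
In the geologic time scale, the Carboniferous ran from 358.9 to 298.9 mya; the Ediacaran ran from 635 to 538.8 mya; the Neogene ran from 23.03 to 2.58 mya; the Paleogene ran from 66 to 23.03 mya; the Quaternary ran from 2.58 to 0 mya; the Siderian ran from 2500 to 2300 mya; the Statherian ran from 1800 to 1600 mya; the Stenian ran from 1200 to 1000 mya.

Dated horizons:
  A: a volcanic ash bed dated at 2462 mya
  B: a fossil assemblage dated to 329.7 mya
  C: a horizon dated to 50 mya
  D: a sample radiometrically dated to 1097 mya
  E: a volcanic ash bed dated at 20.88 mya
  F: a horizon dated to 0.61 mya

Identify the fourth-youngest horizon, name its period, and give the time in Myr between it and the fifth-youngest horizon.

Smaller Ma means younger, so youngest first: F 0.61 < E 20.88 < C 50 < B 329.7 < D 1097 < A 2462.
Counting 4 along gives B (329.7 Ma); the excerpt puts that inside the Carboniferous, 358.9–298.9 Ma.
Next in line is D (1097 Ma), and 1097 − 329.7 = 767.3 Myr.

B, in the Carboniferous; 767.3 million years to D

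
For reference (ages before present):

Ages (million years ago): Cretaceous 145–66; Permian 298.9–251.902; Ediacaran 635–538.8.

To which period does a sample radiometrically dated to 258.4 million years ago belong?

258.4 Ma lies between 298.9 and 251.902 Ma, so it falls in the Permian.

Permian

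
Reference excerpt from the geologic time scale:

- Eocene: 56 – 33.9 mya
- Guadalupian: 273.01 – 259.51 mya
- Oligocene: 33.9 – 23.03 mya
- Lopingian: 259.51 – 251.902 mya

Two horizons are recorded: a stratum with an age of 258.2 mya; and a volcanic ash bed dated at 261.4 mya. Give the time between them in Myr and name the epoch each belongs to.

3.2 million years apart; the first in the Lopingian, the second in the Guadalupian

Elapsed time: 261.4 − 258.2 = 3.2 Myr.
258.2 Ma lies within 259.51–251.902 Ma: Lopingian.
261.4 Ma lies within 273.01–259.51 Ma: Guadalupian.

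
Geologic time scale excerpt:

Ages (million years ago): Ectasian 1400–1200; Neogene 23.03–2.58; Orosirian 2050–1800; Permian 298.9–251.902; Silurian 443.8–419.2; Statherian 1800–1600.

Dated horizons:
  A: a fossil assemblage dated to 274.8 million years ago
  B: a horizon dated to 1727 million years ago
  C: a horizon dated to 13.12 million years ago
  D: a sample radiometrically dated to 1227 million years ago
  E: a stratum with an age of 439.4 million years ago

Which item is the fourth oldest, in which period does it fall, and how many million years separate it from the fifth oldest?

A, in the Permian; 261.68 million years to C

Larger Ma means older, so oldest first: B 1727 > D 1227 > E 439.4 > A 274.8 > C 13.12.
Counting 4 along gives A (274.8 Ma); the excerpt puts that inside the Permian, 298.9–251.902 Ma.
Next in line is C (13.12 Ma), and 274.8 − 13.12 = 261.68 Myr.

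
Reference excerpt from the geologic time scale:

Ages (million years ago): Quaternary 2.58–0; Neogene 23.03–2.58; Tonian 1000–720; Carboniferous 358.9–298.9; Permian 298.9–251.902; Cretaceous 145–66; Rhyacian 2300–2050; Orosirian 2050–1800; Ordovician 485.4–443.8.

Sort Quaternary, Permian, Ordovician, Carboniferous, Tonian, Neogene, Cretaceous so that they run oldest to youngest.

Read off each span (Ma): Quaternary 2.58–0; Permian 298.9–251.902; Ordovician 485.4–443.8; Carboniferous 358.9–298.9; Tonian 1000–720; Neogene 23.03–2.58; Cretaceous 145–66.
Larger Ma is older, so oldest→youngest is Tonian, Ordovician, Carboniferous, Permian, Cretaceous, Neogene, Quaternary.

Tonian, Ordovician, Carboniferous, Permian, Cretaceous, Neogene, Quaternary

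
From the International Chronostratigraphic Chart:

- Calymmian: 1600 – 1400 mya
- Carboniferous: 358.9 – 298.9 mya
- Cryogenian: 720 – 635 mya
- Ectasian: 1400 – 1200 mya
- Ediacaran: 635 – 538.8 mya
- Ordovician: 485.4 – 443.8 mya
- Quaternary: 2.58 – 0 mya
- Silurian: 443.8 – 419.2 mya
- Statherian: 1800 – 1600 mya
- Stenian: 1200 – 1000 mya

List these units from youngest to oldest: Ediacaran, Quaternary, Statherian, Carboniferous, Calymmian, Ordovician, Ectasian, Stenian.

Quaternary, then Carboniferous, then Ordovician, then Ediacaran, then Stenian, then Ectasian, then Calymmian, then Statherian

Sorting by start age (ascending Ma, since larger Ma = older): Quaternary began 2.58, Carboniferous began 358.9, Ordovician began 485.4, Ediacaran began 635, Stenian began 1200, Ectasian began 1400, Calymmian began 1600, Statherian began 1800.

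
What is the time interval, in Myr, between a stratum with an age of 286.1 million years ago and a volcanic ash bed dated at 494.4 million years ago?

494.4 − 286.1 = 208.3 million years.

208.3 million years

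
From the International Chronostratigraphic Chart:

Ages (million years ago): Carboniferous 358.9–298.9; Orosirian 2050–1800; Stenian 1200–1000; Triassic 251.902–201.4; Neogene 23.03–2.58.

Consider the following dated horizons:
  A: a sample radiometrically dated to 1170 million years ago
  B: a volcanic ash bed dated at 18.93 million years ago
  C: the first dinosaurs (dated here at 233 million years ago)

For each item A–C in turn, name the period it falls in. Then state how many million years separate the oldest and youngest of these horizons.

Match each age against the start–end ranges in the excerpt: A = 1170 Ma → Stenian (1200–1000); B = 18.93 Ma → Neogene (23.03–2.58); C = 233 Ma → Triassic (251.902–201.4).
The largest age is 1170 Ma and the smallest is 18.93 Ma; their difference is 1151.07 Myr.

A — Stenian; B — Neogene; C — Triassic; span 1151.07 million years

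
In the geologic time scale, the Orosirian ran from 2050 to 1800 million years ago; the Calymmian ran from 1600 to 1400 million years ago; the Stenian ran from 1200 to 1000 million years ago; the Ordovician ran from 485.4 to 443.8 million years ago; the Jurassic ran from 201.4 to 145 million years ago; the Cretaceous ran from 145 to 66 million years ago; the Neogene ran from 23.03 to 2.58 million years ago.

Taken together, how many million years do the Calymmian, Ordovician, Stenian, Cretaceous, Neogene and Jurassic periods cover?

Each duration: Calymmian = 200; Ordovician = 41.6; Stenian = 200; Cretaceous = 79; Neogene = 20.45; Jurassic = 56.4.
Sum: 200 + 41.6 + 200 + 79 + 20.45 + 56.4 = 597.45 Myr.

597.45 million years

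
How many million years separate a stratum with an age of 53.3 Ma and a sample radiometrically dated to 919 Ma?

865.7 million years

919 − 53.3 = 865.7 million years.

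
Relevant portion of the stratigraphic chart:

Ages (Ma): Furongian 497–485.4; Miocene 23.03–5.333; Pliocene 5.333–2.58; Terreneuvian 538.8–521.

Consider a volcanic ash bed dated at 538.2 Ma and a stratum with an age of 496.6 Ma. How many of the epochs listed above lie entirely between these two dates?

0

The older date is 538.2 Ma and the younger is 496.6 Ma.
No epoch both begins after 538.2 Ma and ends before 496.6 Ma, so the count is 0.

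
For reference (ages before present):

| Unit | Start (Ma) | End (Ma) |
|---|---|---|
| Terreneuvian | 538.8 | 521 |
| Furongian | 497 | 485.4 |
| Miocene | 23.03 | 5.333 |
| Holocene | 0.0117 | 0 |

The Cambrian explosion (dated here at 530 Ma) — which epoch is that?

Terreneuvian

530 Ma lies between 538.8 and 521 Ma, so it falls in the Terreneuvian.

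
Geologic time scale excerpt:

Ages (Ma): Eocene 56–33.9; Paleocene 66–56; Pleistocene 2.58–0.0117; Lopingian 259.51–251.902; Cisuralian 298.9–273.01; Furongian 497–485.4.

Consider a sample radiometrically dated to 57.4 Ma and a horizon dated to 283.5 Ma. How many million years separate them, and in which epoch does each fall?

Elapsed time: 283.5 − 57.4 = 226.1 Myr.
57.4 Ma lies within 66–56 Ma: Paleocene.
283.5 Ma lies within 298.9–273.01 Ma: Cisuralian.

226.1 million years apart; the first in the Paleocene, the second in the Cisuralian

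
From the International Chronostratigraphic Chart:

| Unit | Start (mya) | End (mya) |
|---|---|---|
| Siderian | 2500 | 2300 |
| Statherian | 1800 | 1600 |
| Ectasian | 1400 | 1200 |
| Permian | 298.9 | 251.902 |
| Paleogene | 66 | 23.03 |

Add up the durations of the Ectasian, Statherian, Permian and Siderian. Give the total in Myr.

646.998 million years

Duration is start − end for each: (1400 − 1200) + (1800 − 1600) + (298.9 − 251.902) + (2500 − 2300).
That is 200 + 200 + 46.998 + 200, which totals 646.998 million years.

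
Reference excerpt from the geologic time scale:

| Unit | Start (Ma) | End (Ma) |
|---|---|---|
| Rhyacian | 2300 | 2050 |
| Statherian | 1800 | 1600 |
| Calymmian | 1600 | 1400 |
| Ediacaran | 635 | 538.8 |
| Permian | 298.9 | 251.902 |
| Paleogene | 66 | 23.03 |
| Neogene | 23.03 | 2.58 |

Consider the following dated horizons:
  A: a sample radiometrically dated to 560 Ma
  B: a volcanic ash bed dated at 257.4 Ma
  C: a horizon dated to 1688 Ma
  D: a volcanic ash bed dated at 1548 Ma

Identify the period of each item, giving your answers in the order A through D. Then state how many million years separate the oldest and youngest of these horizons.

A — Ediacaran; B — Permian; C — Statherian; D — Calymmian; span 1430.6 million years

A: 560 Ma lies in 635–538.8 Ma, so Ediacaran.
B: 257.4 Ma lies in 298.9–251.902 Ma, so Permian.
C: 1688 Ma lies in 1800–1600 Ma, so Statherian.
D: 1548 Ma lies in 1600–1400 Ma, so Calymmian.
Oldest = 1688 Ma, youngest = 257.4 Ma → span 1430.6 Myr.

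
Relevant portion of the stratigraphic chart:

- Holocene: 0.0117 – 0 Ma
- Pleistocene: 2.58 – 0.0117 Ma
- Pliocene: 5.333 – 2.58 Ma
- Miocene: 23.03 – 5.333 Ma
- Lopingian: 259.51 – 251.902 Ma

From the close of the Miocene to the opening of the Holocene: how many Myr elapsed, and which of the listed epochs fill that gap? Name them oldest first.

The Miocene closes at 5.333 Ma and the Holocene opens at 0.0117 Ma, so the interval is 5.333 − 0.0117 = 5.3213 Myr.
An epoch fits inside if it starts at or after 5.333 Ma and ends at or before 0.0117 Ma; oldest first that gives Pliocene, Pleistocene.

5.3213 million years; Pliocene, Pleistocene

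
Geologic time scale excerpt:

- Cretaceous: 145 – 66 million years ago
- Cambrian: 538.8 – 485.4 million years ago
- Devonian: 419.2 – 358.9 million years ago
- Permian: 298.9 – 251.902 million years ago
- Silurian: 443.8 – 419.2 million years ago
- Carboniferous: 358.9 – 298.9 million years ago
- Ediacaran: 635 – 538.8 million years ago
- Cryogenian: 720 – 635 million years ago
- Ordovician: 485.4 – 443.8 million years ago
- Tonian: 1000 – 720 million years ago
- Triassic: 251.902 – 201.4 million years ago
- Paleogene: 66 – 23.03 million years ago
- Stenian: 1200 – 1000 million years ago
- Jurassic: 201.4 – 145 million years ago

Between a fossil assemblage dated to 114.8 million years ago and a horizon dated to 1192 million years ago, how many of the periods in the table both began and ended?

The older date is 1192 Ma and the younger is 114.8 Ma.
Periods with start < 1192 and end > 114.8 Ma: Tonian (1000–720), Cryogenian (720–635), Ediacaran (635–538.8), Cambrian (538.8–485.4), Ordovician (485.4–443.8), Silurian (443.8–419.2), Devonian (419.2–358.9), Carboniferous (358.9–298.9), Permian (298.9–251.902), Triassic (251.902–201.4), Jurassic (201.4–145).
That is 11 complete periods.

11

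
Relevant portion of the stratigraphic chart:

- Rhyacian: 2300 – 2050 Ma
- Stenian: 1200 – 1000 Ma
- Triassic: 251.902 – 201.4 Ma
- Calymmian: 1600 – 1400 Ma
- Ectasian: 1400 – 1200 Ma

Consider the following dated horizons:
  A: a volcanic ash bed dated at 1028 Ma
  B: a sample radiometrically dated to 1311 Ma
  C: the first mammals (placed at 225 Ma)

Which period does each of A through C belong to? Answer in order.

A — Stenian; B — Ectasian; C — Triassic

A: 1028 Ma lies in 1200–1000 Ma, so Stenian.
B: 1311 Ma lies in 1400–1200 Ma, so Ectasian.
C: 225 Ma lies in 251.902–201.4 Ma, so Triassic.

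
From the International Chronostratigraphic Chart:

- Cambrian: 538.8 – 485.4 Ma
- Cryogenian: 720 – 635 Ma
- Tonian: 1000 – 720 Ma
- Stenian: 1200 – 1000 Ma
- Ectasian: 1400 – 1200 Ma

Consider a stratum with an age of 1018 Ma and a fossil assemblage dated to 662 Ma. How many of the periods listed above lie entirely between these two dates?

The older date is 1018 Ma and the younger is 662 Ma.
Periods with start < 1018 and end > 662 Ma: Tonian (1000–720).
That is 1 complete period.

1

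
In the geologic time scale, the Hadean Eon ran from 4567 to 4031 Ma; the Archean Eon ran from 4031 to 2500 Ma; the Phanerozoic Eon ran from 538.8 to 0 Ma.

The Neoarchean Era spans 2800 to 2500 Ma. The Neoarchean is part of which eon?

Archean

The Neoarchean (2800–2500 Ma) lies entirely within 4031–2500 Ma, the Archean Eon.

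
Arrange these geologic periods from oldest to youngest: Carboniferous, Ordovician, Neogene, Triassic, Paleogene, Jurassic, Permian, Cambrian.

Group by era (each group listed oldest first) — Paleozoic: Cambrian, Ordovician, Carboniferous, Permian; Mesozoic: Triassic, Jurassic; Cenozoic: Paleogene, Neogene. The eras run Paleozoic → Mesozoic → Cenozoic. Concatenating the groups in that era order gives oldest to youngest directly.

Cambrian, Ordovician, Carboniferous, Permian, Triassic, Jurassic, Paleogene, Neogene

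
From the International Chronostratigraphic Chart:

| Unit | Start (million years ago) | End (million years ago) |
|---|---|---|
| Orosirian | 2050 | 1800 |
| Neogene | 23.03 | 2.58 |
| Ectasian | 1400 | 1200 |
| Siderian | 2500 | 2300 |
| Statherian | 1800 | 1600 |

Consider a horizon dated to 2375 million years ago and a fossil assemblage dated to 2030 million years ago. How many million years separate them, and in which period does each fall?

Elapsed time: 2375 − 2030 = 345 Myr.
2375 Ma lies within 2500–2300 Ma: Siderian.
2030 Ma lies within 2050–1800 Ma: Orosirian.

345 million years apart; the first in the Siderian, the second in the Orosirian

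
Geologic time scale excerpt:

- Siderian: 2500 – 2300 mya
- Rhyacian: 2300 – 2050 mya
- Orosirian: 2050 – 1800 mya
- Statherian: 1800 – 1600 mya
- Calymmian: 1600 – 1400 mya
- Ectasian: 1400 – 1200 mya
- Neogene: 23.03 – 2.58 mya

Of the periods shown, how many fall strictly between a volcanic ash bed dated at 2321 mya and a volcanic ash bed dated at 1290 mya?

The older date is 2321 Ma and the younger is 1290 Ma.
Periods with start < 2321 and end > 1290 Ma: Rhyacian (2300–2050), Orosirian (2050–1800), Statherian (1800–1600), Calymmian (1600–1400).
That is 4 complete periods.

4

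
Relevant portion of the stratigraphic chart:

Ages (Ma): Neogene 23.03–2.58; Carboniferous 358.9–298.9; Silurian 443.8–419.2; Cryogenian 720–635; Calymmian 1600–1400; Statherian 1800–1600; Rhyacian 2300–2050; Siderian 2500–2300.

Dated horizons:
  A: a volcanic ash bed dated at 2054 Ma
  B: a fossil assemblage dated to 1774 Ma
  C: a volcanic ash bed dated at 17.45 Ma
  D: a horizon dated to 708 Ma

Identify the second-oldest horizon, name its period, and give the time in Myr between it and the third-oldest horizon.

B, in the Statherian; 1066 million years to D

Sorted oldest-first by Ma: A (2054), B (1774), D (708), C (17.45).
The second oldest is B at 1774 Ma, which lies in 1800–1600 Ma: the Statherian.
The third oldest is D at 708 Ma; separation = |1774 − 708| = 1066 Myr.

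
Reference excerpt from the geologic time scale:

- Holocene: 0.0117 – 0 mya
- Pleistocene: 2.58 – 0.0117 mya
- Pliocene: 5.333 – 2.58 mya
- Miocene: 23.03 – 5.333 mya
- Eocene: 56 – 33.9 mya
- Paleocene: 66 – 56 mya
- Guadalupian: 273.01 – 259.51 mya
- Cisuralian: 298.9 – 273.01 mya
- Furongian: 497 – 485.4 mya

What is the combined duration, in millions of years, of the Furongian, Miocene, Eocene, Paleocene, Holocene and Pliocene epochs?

64.1617 million years

Each duration: Furongian = 11.6; Miocene = 17.697; Eocene = 22.1; Paleocene = 10; Holocene = 0.0117; Pliocene = 2.753.
Sum: 11.6 + 17.697 + 22.1 + 10 + 0.0117 + 2.753 = 64.1617 Myr.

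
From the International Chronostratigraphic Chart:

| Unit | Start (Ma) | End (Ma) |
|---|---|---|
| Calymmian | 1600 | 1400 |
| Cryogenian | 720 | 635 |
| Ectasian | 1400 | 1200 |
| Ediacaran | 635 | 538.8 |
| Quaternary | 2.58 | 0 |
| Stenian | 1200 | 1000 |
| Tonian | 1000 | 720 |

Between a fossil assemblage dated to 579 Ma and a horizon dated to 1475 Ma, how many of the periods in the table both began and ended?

4

1475 Ma sits inside the Calymmian (1600–1400) and 579 Ma inside the Ediacaran (635–538.8); neither of those is wholly between the two dates.
The listed periods lying completely between them are Ectasian, Stenian, Tonian, Cryogenian — 4 in all.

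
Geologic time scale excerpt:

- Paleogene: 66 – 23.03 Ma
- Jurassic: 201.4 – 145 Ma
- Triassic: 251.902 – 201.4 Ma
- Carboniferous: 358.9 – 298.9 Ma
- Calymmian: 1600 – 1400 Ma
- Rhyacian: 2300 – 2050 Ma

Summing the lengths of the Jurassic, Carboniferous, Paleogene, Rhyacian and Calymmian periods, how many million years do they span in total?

609.37 million years

Each duration: Jurassic = 56.4; Carboniferous = 60; Paleogene = 42.97; Rhyacian = 250; Calymmian = 200.
Sum: 56.4 + 60 + 42.97 + 250 + 200 = 609.37 Myr.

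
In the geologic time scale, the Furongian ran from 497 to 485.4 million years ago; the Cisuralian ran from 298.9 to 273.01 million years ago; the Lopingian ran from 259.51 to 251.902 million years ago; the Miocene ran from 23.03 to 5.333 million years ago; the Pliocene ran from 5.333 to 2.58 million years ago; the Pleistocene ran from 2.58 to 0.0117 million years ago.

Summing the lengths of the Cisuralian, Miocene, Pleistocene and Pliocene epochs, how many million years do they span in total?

Each duration: Cisuralian = 25.89; Miocene = 17.697; Pleistocene = 2.5683; Pliocene = 2.753.
Sum: 25.89 + 17.697 + 2.5683 + 2.753 = 48.9083 Myr.

48.9083 million years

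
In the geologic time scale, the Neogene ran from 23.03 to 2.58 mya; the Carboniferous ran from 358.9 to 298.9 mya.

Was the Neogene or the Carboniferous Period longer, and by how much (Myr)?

Neogene: 23.03 − 2.58 = 20.45 Myr.
Carboniferous: 358.9 − 298.9 = 60 Myr.
Difference: 60 − 20.45 = 39.55 Myr, so the Carboniferous was longer.

Carboniferous, by 39.55 million years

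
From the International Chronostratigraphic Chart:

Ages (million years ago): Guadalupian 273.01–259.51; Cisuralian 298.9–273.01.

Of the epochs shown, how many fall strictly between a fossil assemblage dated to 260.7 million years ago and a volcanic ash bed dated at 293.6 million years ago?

Checking each listed span, none has both start < 293.6 Ma and end > 260.7 Ma — every epoch straddles one of the two dates or lies outside them — so the count is 0.

0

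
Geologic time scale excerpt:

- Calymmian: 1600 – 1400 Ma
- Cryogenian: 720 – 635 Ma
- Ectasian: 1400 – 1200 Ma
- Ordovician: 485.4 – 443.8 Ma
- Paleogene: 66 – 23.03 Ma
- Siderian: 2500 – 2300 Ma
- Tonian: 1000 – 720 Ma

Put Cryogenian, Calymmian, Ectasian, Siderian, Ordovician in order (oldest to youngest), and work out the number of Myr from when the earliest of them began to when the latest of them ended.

Start ages (Ma): Siderian 2500, Calymmian 1600, Ectasian 1400, Cryogenian 720, Ordovician 485.4.
Ordered oldest to youngest: Siderian, Calymmian, Ectasian, Cryogenian, Ordovician.
Span = 2500 − 443.8 = 2056.2 Myr.

Siderian, Calymmian, Ectasian, Cryogenian, Ordovician; total span 2056.2 Myr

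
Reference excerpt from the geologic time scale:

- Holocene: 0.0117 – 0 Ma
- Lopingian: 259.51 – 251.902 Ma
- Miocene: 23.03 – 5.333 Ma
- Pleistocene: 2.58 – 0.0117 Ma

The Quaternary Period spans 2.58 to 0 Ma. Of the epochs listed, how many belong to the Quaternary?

2

Epochs inside 2.58–0 Ma: Pleistocene, Holocene — 2 in total.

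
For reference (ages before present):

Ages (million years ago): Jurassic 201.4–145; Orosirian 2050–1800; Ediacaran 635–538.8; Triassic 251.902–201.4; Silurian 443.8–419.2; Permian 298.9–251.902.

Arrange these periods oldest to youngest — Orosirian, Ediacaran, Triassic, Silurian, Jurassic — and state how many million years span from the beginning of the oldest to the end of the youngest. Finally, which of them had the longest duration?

Orosirian, Ediacaran, Silurian, Triassic, Jurassic; total span 1905 Myr; longest is Orosirian

From the excerpt: Orosirian 2050–1800; Ediacaran 635–538.8; Triassic 251.902–201.4; Silurian 443.8–419.2; Jurassic 201.4–145 (Ma).
Larger Ma is earlier, so the oldest is Orosirian and the youngest is Jurassic; oldest to youngest: Orosirian, Ediacaran, Silurian, Triassic, Jurassic.
Oldest start 2050 minus youngest end 145 gives 1905 Myr overall.
Individual lengths (start − end): Ediacaran 96.2; Silurian 24.6; Jurassic 56.4; Orosirian 250; Triassic 50.502. The largest is Orosirian at 250 Myr.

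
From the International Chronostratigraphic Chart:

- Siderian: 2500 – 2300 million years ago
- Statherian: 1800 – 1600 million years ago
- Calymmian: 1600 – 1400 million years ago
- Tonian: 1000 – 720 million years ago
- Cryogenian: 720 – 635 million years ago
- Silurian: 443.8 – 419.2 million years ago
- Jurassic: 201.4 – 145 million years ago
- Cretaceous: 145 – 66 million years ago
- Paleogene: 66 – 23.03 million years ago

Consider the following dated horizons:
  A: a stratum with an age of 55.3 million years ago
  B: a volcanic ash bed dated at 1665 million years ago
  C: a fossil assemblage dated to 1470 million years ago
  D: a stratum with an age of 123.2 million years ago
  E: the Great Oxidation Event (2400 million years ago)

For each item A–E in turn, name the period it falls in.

A — Paleogene; B — Statherian; C — Calymmian; D — Cretaceous; E — Siderian

A: 55.3 Ma lies in 66–23.03 Ma, so Paleogene.
B: 1665 Ma lies in 1800–1600 Ma, so Statherian.
C: 1470 Ma lies in 1600–1400 Ma, so Calymmian.
D: 123.2 Ma lies in 145–66 Ma, so Cretaceous.
E: 2400 Ma lies in 2500–2300 Ma, so Siderian.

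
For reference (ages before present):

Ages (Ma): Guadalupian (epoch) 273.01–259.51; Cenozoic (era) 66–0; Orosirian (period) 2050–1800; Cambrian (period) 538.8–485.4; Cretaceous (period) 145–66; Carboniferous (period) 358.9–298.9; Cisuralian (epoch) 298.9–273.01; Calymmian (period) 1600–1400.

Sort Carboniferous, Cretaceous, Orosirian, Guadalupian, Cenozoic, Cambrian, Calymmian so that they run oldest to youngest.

Orosirian, then Calymmian, then Cambrian, then Carboniferous, then Guadalupian, then Cretaceous, then Cenozoic

Sorting by start age (descending Ma, since larger Ma = older): Orosirian start 2050, Calymmian start 1600, Cambrian start 538.8, Carboniferous start 358.9, Guadalupian start 273.01, Cretaceous start 145, Cenozoic start 66.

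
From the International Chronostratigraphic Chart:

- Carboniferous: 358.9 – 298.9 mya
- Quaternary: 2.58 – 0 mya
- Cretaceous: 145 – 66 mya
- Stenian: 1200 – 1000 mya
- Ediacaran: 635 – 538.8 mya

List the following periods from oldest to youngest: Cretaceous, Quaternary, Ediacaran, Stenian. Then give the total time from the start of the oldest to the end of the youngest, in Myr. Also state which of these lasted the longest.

Stenian → Ediacaran → Cretaceous → Quaternary; total span 1200 Myr; longest is Stenian

Start ages (Ma): Stenian 1200, Ediacaran 635, Cretaceous 145, Quaternary 2.58.
Ordered oldest to youngest: Stenian, Ediacaran, Cretaceous, Quaternary.
Span = 1200 − 0 = 1200 Myr.
Durations: Stenian 200, Ediacaran 96.2, Cretaceous 79, Quaternary 2.58 → longest is Stenian (200 Myr).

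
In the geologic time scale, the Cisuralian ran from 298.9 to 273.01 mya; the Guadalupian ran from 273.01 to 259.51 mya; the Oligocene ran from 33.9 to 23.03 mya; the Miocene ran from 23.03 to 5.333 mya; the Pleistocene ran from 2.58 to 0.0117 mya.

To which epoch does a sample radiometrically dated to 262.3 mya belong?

Guadalupian

262.3 Ma lies between 273.01 and 259.51 Ma, so it falls in the Guadalupian.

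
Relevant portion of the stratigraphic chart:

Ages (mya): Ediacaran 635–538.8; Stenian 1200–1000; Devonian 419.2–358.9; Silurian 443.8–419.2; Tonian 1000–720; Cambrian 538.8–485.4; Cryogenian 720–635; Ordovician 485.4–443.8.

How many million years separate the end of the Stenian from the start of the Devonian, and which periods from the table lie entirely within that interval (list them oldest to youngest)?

The Stenian closes at 1000 Ma and the Devonian opens at 419.2 Ma, so the interval is 1000 − 419.2 = 580.8 Myr.
A period fits inside if it starts at or after 1000 Ma and ends at or before 419.2 Ma; oldest first that gives Tonian, Cryogenian, Ediacaran, Cambrian, Ordovician, Silurian.

580.8 million years; Tonian, Cryogenian, Ediacaran, Cambrian, Ordovician, Silurian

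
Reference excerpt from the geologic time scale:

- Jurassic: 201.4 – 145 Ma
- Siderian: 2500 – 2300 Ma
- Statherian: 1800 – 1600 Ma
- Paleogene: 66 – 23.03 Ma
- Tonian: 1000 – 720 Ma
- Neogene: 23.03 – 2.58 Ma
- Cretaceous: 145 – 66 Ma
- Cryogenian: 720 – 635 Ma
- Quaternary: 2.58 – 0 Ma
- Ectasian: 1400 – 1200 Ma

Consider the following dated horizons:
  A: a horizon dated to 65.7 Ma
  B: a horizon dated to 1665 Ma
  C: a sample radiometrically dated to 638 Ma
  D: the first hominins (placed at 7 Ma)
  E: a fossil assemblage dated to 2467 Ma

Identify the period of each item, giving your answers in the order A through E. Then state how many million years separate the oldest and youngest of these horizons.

A — Paleogene; B — Statherian; C — Cryogenian; D — Neogene; E — Siderian; span 2460 million years

Match each age against the start–end ranges in the excerpt: A = 65.7 Ma → Paleogene (66–23.03); B = 1665 Ma → Statherian (1800–1600); C = 638 Ma → Cryogenian (720–635); D = 7 Ma → Neogene (23.03–2.58); E = 2467 Ma → Siderian (2500–2300).
The largest age is 2467 Ma and the smallest is 7 Ma; their difference is 2460 Myr.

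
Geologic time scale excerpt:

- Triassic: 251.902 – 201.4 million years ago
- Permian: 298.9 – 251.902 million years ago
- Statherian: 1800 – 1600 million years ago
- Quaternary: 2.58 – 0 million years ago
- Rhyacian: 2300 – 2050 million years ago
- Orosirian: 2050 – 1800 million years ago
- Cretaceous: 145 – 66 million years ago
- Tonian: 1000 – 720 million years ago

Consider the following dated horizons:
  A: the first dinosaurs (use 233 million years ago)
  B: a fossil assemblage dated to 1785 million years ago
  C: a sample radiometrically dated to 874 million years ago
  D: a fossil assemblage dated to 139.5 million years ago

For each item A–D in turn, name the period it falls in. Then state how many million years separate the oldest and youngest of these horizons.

Match each age against the start–end ranges in the excerpt: A = 233 Ma → Triassic (251.902–201.4); B = 1785 Ma → Statherian (1800–1600); C = 874 Ma → Tonian (1000–720); D = 139.5 Ma → Cretaceous (145–66).
The largest age is 1785 Ma and the smallest is 139.5 Ma; their difference is 1645.5 Myr.

A — Triassic; B — Statherian; C — Tonian; D — Cretaceous; span 1645.5 million years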